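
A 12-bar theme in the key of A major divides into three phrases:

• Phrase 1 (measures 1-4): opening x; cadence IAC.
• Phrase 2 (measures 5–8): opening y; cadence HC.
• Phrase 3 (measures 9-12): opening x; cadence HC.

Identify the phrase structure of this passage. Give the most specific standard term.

The final phrase closes with a half cadence, which is not stronger than the preceding half cadence; the 3 phrases lack an overall antecedent–consequent design and so form a phrase group.

phrase group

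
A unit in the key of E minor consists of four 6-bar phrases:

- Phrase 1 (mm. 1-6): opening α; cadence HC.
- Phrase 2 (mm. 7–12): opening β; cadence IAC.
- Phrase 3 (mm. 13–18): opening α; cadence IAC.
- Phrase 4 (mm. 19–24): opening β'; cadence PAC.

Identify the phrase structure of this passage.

parallel double period

Four phrases in two halves: the first half (mm. 1–12) ends with an imperfect authentic cadence, the second (mm. 13–24) with a perfect authentic cadence — a large antecedent–consequent pair, i.e. a double period.
Phrase 3 begins with the same material as phrase 1, making it parallel.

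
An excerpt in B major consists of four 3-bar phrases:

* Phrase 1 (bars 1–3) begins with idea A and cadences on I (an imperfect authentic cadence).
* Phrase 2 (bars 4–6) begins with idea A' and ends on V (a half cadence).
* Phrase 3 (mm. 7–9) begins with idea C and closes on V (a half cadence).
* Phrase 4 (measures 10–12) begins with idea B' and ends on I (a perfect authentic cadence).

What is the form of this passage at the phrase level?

contrasting double period

Four phrases in two halves: the first half (mm. 1-6) ends with a half cadence, the second (mm. 7–12) with a perfect authentic cadence — a large antecedent–consequent pair, i.e. a double period.
Phrase 3 begins with different material from phrase 1, making it contrasting.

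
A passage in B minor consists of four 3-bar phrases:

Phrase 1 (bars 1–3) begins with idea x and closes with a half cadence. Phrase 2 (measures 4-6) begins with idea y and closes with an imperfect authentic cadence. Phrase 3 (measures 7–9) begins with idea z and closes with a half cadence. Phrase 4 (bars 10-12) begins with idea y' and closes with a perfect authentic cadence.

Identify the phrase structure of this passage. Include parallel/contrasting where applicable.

Four phrases in two halves: the first half (mm. 1–6) ends with an imperfect authentic cadence, the second (mm. 7-12) with a perfect authentic cadence — a large antecedent–consequent pair, i.e. a double period.
Phrase 3 begins with different material from phrase 1, making it contrasting.

contrasting double period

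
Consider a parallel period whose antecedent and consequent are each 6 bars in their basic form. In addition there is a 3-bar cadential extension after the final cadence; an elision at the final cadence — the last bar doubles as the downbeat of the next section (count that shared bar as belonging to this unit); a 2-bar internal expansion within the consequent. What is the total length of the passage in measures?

Basic parallel period: 6 + 6 = 12 bars.
12 (basic form) + 3 (cadential extension) + 2 (internal expansion) = 17.
The elision shares a bar with the next section but does not change this unit's count.

17 measures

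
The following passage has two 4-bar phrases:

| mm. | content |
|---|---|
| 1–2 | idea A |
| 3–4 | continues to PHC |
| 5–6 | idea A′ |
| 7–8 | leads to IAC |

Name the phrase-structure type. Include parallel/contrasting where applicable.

Phrase 1 ends with a Phrygian half cadence (weaker) and phrase 2 with an imperfect authentic cadence (stronger): antecedent + consequent = a period.
The two phrases open with the same material (A / A′), so the period is parallel.

parallel period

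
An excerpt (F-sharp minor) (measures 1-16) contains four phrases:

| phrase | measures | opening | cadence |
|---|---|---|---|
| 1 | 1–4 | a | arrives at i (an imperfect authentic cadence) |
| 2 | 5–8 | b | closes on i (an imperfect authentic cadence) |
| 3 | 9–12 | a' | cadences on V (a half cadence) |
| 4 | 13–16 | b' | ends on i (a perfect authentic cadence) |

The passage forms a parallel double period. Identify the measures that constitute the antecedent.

In a double period the four phrases pair into a large antecedent (phrases 1–2, ending imperfect authentic cadence) and a large consequent (phrases 3–4, ending perfect authentic cadence). The antecedent spans measures 1–8.

measures 1–8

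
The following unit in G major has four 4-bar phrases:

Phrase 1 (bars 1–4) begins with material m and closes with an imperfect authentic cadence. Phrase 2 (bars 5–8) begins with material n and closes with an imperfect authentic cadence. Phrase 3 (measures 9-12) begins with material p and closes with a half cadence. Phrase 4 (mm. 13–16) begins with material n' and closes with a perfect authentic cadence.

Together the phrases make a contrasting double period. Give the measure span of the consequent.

In a double period the first pair of phrases (ending imperfect authentic cadence) is the large antecedent and the second pair (ending perfect authentic cadence) is the large consequent; the consequent is measures 9–16.

measures 9–16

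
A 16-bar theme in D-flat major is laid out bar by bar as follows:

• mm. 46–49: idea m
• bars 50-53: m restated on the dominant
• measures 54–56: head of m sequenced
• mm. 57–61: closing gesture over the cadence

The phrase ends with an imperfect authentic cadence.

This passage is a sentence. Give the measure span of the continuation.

measures 54–61

After the presentation (mm. 46–53), the continuation covers the fragmentation through the cadence: mm. 54–61.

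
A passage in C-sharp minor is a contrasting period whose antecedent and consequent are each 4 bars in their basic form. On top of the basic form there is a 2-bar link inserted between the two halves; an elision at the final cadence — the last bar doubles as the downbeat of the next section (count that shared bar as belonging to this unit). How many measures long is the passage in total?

Basic contrasting period: 4 + 4 = 8 bars.
8 (basic form) + 2 (link) = 10.
The elision shares a bar with the next section but does not change this unit's count.

10 measures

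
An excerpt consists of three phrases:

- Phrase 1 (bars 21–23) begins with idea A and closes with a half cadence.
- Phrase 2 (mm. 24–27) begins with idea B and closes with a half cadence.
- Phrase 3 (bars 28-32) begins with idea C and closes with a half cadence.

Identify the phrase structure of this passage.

phrase group

The final phrase closes with a half cadence, which is not stronger than the preceding half cadence; the 3 phrases lack an overall antecedent–consequent design and so form a phrase group.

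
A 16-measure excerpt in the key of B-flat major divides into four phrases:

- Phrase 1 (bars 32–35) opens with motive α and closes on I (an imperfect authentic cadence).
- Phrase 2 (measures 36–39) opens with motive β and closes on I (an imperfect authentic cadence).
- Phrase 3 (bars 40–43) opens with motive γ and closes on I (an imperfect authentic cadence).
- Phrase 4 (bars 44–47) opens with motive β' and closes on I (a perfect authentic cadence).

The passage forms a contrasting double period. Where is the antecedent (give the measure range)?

measures 32–39

In a double period the four phrases pair into a large antecedent (phrases 1–2, ending imperfect authentic cadence) and a large consequent (phrases 3–4, ending perfect authentic cadence). The antecedent spans mm. 32–39.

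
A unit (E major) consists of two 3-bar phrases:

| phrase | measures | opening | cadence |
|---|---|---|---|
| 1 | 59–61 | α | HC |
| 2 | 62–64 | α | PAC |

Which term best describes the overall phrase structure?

parallel period

Phrase 1 ends with a half cadence (weaker) and phrase 2 with a perfect authentic cadence (stronger): antecedent + consequent = a period.
The two phrases open with the same material (α / α), so the period is parallel.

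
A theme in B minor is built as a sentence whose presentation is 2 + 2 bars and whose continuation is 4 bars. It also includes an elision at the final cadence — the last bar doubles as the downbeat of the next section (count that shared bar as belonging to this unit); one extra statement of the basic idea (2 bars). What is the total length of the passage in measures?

Basic sentence: 2 + 2 + 4 = 8 bars.
8 (basic form) + 2 (extra statement) = 10.
The elision shares a bar with the next section but does not change this unit's count.

10 measures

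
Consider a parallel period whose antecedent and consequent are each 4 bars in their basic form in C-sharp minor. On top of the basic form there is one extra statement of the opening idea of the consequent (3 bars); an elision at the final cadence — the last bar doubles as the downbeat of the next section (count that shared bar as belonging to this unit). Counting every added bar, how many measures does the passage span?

Basic parallel period: 4 + 4 = 8 bars.
8 (basic form) + 3 (extra statement) = 11.
The elision shares a bar with the next section but does not change this unit's count.

11 measures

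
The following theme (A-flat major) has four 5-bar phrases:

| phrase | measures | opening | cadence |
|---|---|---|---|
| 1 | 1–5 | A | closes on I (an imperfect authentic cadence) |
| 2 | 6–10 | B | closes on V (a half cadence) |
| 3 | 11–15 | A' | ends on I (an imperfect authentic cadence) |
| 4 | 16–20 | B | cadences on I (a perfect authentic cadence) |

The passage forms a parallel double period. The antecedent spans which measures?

In a double period the four phrases pair into a large antecedent (phrases 1–2, ending half cadence) and a large consequent (phrases 3–4, ending perfect authentic cadence). The antecedent spans mm. 1–10.

measures 1–10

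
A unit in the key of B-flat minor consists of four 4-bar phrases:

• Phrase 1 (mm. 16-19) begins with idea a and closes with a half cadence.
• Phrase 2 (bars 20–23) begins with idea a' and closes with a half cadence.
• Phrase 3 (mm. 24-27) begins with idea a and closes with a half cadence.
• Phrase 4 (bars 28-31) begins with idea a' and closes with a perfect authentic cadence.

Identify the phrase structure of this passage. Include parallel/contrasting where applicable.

Four phrases in two halves: the first half (mm. 16-23) ends with a half cadence, the second (measures 24–31) with a perfect authentic cadence — a large antecedent–consequent pair, i.e. a double period.
Phrase 3 begins with the same material as phrase 1, making it parallel.

parallel double period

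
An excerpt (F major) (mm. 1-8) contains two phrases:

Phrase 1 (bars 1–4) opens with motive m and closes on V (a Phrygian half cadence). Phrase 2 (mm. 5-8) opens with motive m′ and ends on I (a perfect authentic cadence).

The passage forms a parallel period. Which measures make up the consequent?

The antecedent is the phrase ending with the weaker cadence (Phrygian half cadence, phrase 1) and the consequent the one ending more conclusively (perfect authentic cadence, phrase 2); the consequent is mm. 5-8.

measures 5–8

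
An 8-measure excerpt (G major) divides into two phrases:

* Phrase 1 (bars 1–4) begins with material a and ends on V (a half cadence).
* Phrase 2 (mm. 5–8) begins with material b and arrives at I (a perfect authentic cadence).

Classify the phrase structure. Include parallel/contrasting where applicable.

Phrase 1 ends with a half cadence (weaker) and phrase 2 with a perfect authentic cadence (stronger): antecedent + consequent = a period.
The two phrases open with different material (a / b), so the period is contrasting.

contrasting period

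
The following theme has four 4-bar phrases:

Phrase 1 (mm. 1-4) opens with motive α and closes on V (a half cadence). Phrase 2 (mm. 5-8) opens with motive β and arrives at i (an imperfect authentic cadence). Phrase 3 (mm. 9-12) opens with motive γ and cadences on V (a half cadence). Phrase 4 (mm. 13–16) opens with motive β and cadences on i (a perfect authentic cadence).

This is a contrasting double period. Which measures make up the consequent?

measures 9–16

In a double period the first pair of phrases (ending imperfect authentic cadence) is the large antecedent and the second pair (ending perfect authentic cadence) is the large consequent; the consequent is measures 9–16.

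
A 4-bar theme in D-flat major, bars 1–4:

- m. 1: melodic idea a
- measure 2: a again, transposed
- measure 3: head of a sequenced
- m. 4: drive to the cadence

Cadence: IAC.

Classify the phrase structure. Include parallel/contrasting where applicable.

Basic idea (m. 1) + its repetition (bar 2) form the presentation; fragmentation and cadence (bars 3–4) form the continuation — the 4-bar whole is a sentence.

sentence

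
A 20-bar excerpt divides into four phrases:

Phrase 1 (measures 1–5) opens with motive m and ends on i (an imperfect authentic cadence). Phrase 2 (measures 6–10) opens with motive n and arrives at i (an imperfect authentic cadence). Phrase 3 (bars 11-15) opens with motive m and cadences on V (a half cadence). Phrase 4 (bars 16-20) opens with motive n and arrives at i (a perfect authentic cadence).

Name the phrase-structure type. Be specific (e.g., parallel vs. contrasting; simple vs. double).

parallel double period

Four phrases in two halves: the first half (mm. 1-10) ends with an imperfect authentic cadence, the second (mm. 11–20) with a perfect authentic cadence — a large antecedent–consequent pair, i.e. a double period.
Phrase 3 begins with the same material as phrase 1, making it parallel.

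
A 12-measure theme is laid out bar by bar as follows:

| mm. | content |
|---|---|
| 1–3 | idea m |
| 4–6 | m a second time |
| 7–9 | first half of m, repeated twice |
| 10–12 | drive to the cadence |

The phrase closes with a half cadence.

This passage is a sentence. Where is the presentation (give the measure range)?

measures 1–6

The presentation of a sentence is the basic idea (bars 1–3) plus its repetition (mm. 4-6); the presentation is therefore bars 1-6.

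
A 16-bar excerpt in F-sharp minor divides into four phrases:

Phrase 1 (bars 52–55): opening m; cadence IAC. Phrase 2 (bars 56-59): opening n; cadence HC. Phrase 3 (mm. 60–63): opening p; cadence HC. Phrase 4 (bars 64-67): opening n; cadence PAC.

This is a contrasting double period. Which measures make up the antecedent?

measures 52–59

In a double period the first pair of phrases (ending half cadence) is the large antecedent and the second pair (ending perfect authentic cadence) is the large consequent; the antecedent is measures 52–59.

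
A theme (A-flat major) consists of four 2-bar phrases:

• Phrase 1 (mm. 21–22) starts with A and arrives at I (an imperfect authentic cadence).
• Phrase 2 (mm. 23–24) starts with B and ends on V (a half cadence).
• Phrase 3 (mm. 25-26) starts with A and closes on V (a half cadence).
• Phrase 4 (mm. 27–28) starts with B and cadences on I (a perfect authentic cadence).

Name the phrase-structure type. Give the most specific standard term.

Four phrases in two halves: the first half (mm. 21–24) ends with a half cadence, the second (bars 25–28) with a perfect authentic cadence — a large antecedent–consequent pair, i.e. a double period.
Phrase 3 begins with the same material as phrase 1, making it parallel.

parallel double period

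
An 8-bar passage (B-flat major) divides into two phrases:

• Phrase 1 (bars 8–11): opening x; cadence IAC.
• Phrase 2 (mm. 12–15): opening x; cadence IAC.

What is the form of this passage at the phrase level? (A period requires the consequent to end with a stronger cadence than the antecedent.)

repeated phrase

Both phrases have the same opening (x) and the same cadence (imperfect authentic cadence): the second is a restatement, not a consequent, so this is a repeated phrase rather than a period.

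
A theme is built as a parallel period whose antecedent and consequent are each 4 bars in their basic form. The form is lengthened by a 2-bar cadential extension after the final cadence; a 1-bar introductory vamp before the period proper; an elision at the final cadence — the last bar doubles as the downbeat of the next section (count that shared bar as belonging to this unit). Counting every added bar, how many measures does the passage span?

11 measures

Basic parallel period: 4 + 4 = 8 bars.
8 (basic form) + 2 (cadential extension) + 1 (introduction) = 11.
The elision shares a bar with the next section but does not change this unit's count.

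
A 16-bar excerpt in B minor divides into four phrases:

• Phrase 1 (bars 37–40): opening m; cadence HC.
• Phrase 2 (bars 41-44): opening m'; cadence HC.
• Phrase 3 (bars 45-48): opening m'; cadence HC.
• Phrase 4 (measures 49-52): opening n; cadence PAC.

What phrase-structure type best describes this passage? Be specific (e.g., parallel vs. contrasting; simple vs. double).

Four phrases in two halves: the first half (mm. 37–44) ends with a half cadence, the second (bars 45–52) with a perfect authentic cadence — a large antecedent–consequent pair, i.e. a double period.
Phrase 3 begins with the same material as phrase 1, making it parallel.

parallel double period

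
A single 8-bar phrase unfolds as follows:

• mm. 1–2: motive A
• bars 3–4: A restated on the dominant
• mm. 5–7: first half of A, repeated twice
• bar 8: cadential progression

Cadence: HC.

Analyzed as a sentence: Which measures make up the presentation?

The presentation of a sentence is the basic idea (mm. 1–2) plus its repetition (measures 3–4); the presentation is therefore mm. 1–4.

measures 1–4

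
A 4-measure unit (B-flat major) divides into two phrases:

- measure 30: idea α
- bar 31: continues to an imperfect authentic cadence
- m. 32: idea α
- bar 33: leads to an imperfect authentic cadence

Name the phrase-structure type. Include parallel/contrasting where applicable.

repeated phrase

Both phrases have the same opening (α) and the same cadence (imperfect authentic cadence): the second is a restatement, not a consequent, so this is a repeated phrase rather than a period.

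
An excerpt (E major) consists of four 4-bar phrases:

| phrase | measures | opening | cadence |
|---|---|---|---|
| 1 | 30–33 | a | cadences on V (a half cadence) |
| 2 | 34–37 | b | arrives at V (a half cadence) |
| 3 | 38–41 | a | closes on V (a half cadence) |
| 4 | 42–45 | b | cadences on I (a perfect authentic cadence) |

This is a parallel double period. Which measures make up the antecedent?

In a double period the first pair of phrases (ending half cadence) is the large antecedent and the second pair (ending perfect authentic cadence) is the large consequent; the antecedent is measures 30–37.

measures 30–37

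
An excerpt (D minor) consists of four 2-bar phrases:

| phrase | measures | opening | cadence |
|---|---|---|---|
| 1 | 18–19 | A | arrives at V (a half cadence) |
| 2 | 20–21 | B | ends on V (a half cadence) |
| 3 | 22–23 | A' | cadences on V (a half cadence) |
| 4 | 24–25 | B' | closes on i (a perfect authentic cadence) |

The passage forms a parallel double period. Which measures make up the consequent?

measures 22–25

In a double period the first pair of phrases (ending half cadence) is the large antecedent and the second pair (ending perfect authentic cadence) is the large consequent; the consequent is measures 22–25.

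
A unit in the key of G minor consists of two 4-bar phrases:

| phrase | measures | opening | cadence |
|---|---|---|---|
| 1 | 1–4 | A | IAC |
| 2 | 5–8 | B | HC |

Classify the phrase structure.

phrase group

The second phrase closes with a half cadence, which is not stronger than the first phrase's imperfect authentic cadence; without a weak→strong cadential pair there is no antecedent–consequent relationship, so this is a phrase group rather than a period.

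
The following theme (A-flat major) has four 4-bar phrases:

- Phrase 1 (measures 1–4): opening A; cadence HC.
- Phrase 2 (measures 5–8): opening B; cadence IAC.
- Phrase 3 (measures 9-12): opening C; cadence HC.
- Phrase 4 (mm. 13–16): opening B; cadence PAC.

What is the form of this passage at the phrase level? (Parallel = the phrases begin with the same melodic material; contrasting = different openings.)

contrasting double period

Four phrases in two halves: the first half (measures 1–8) ends with an imperfect authentic cadence, the second (mm. 9-16) with a perfect authentic cadence — a large antecedent–consequent pair, i.e. a double period.
Phrase 3 begins with different material from phrase 1, making it contrasting.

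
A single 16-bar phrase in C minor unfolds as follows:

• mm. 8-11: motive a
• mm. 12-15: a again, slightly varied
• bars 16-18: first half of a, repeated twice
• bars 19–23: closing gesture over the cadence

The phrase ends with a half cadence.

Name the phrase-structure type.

Basic idea (bars 8-11) + its repetition (mm. 12–15) form the presentation; fragmentation and cadence (mm. 16–23) form the continuation — the 16-bar whole is a sentence.

sentence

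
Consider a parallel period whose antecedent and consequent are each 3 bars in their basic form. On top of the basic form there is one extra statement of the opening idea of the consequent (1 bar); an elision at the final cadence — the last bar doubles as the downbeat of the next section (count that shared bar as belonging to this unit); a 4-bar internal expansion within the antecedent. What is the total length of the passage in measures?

11 measures

Basic parallel period: 3 + 3 = 6 bars.
6 (basic form) + 1 (extra statement) + 4 (internal expansion) = 11.
The elision shares a bar with the next section but does not change this unit's count.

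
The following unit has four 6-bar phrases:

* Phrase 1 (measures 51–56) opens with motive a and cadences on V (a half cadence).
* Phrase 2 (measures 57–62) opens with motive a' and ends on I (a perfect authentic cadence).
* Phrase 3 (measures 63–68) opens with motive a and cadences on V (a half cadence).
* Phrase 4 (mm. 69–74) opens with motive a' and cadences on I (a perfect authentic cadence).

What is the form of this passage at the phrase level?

The cadence pattern HC–PAC–HC–PAC is weak–strong twice, and phrases 3–4 restate phrases 1–2: a period heard twice, not a double period (which would end weakly at phrase 2).

repeated period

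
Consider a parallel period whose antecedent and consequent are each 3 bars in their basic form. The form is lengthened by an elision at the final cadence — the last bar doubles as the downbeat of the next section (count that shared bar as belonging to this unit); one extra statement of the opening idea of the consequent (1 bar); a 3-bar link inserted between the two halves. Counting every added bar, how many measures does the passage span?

Basic parallel period: 3 + 3 = 6 bars.
6 (basic form) + 1 (extra statement) + 3 (link) = 10.
The elision shares a bar with the next section but does not change this unit's count.

10 measures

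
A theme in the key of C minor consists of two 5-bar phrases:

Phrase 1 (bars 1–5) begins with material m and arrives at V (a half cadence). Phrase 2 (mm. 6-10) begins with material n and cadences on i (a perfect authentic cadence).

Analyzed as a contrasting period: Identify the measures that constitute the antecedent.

The antecedent is the phrase ending with the weaker cadence (half cadence, phrase 1) and the consequent the one ending more conclusively (perfect authentic cadence, phrase 2); the antecedent is mm. 1–5.

measures 1–5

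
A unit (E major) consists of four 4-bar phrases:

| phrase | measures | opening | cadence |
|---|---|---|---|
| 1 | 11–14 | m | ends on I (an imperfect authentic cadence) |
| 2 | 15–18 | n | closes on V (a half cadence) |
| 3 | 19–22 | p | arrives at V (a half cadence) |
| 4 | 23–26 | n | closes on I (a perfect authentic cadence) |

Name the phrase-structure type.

contrasting double period

Four phrases in two halves: the first half (mm. 11–18) ends with a half cadence, the second (mm. 19–26) with a perfect authentic cadence — a large antecedent–consequent pair, i.e. a double period.
Phrase 3 begins with different material from phrase 1, making it contrasting.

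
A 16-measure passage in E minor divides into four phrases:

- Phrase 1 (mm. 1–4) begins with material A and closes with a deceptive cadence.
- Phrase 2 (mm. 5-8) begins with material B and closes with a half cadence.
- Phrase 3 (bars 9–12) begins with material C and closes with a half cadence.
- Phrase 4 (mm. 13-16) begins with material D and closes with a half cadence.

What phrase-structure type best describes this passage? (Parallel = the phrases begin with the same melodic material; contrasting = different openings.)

Phrase 4 ends with a half cadence, no stronger than phrase 2's half cadence, so the four phrases do not form a double period; nor do phrases 3–4 duplicate 1–2, so it is not a repeated period. With no phrase reaching a conclusive cadence, the passage is a phrase group.

phrase group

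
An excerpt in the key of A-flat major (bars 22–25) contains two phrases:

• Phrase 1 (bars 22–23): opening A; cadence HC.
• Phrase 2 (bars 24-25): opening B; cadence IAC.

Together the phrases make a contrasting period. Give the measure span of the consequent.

measures 24–25

The phrase ending with the weaker cadence (half cadence) is the antecedent; the one ending more conclusively (imperfect authentic cadence) is the consequent. The consequent is measures 24–25.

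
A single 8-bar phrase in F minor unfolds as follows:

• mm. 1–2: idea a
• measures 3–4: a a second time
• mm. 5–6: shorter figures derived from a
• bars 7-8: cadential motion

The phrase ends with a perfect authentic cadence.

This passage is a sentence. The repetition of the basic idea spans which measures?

The presentation of a sentence is the basic idea (measures 1-2) plus its repetition (mm. 3-4); the repetition of the basic idea is therefore mm. 3–4.

measures 3–4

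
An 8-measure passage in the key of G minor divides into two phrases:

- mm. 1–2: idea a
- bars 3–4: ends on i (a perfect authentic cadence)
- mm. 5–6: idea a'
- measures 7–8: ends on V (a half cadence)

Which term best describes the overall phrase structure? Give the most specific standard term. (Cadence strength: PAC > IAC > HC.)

The second phrase closes with a half cadence, which is not stronger than the first phrase's perfect authentic cadence; without a weak→strong cadential pair there is no antecedent–consequent relationship, so this is a phrase group rather than a period.

phrase group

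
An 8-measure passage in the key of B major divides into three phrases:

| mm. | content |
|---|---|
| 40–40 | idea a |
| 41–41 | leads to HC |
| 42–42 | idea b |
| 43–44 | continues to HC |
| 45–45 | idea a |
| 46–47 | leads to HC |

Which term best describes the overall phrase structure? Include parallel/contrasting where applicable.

The final phrase closes with a half cadence, which is not stronger than the preceding half cadence; the 3 phrases lack an overall antecedent–consequent design and so form a phrase group.

phrase group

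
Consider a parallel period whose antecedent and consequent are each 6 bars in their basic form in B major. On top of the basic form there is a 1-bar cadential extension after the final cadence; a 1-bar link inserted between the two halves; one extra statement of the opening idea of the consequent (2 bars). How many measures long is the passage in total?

Basic parallel period: 6 + 6 = 12 bars.
12 (basic form) + 1 (cadential extension) + 1 (link) + 2 (extra statement) = 16.

16 measures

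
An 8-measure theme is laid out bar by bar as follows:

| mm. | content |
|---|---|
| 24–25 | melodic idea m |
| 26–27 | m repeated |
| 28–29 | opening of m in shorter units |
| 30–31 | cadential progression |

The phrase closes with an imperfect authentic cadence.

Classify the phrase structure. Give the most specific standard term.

Basic idea (bars 24–25) + its repetition (mm. 26–27) form the presentation; fragmentation and cadence (mm. 28–31) form the continuation — the 8-bar whole is a sentence.

sentence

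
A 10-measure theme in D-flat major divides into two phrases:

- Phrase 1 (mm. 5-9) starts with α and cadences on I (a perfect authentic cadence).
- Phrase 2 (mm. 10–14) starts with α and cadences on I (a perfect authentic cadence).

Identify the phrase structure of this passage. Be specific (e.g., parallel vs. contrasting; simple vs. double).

repeated phrase

Both phrases have the same opening (α) and the same cadence (perfect authentic cadence): the second is a restatement, not a consequent, so this is a repeated phrase rather than a period.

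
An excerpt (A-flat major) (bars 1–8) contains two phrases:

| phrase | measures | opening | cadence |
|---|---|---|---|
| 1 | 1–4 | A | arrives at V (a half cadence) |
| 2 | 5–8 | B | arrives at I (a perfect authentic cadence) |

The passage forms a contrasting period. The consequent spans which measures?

measures 5–8

The antecedent is the phrase ending with the weaker cadence (half cadence, phrase 1) and the consequent the one ending more conclusively (perfect authentic cadence, phrase 2); the consequent is mm. 5-8.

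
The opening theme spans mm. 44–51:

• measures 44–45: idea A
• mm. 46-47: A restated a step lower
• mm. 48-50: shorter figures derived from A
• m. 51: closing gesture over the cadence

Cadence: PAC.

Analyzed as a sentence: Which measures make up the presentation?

measures 44–47

The presentation of a sentence is the basic idea (measures 44-45) plus its repetition (bars 46–47); the presentation is therefore bars 44–47.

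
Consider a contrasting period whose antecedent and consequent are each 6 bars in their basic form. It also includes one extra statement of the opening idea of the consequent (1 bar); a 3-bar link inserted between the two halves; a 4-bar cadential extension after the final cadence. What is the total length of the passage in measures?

20 measures

Basic contrasting period: 6 + 6 = 12 bars.
12 (basic form) + 1 (extra statement) + 3 (link) + 4 (cadential extension) = 20.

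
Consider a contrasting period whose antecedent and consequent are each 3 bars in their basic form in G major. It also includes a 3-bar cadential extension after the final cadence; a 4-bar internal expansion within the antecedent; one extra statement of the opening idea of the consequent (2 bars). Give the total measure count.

Basic contrasting period: 3 + 3 = 6 bars.
6 (basic form) + 3 (cadential extension) + 4 (internal expansion) + 2 (extra statement) = 15.

15 measures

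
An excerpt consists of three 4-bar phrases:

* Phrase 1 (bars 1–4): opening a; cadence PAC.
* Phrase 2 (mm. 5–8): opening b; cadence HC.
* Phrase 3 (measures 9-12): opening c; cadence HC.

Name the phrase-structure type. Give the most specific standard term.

The final phrase closes with a half cadence, which is not stronger than the preceding half cadence; the 3 phrases lack an overall antecedent–consequent design and so form a phrase group.

phrase group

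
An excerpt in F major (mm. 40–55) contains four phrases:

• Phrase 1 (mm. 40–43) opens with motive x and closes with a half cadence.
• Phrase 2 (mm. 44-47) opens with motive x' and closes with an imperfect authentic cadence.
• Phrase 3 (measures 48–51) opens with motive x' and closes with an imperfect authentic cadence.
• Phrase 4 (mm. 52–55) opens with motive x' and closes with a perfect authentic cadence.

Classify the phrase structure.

parallel double period

Four phrases in two halves: the first half (measures 40-47) ends with an imperfect authentic cadence, the second (mm. 48–55) with a perfect authentic cadence — a large antecedent–consequent pair, i.e. a double period.
Phrase 3 begins with the same material as phrase 1, making it parallel.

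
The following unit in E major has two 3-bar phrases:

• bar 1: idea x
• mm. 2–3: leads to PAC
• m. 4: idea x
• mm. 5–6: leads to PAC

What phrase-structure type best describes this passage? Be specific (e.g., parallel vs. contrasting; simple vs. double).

repeated phrase

Both phrases have the same opening (x) and the same cadence (perfect authentic cadence): the second is a restatement, not a consequent, so this is a repeated phrase rather than a period.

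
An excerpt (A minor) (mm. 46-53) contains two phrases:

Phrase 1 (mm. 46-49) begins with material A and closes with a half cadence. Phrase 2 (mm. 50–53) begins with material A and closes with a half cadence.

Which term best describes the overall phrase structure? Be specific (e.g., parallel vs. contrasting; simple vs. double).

Both phrases have the same opening (A) and the same cadence (half cadence): the second is a restatement, not a consequent, so this is a repeated phrase rather than a period.

repeated phrase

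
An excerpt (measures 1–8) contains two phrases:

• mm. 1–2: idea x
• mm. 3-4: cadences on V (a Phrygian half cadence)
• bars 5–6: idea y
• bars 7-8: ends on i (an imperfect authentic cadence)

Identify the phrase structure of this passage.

contrasting period

Phrase 1 ends with a Phrygian half cadence (weaker) and phrase 2 with an imperfect authentic cadence (stronger): antecedent + consequent = a period.
The two phrases open with different material (x / y), so the period is contrasting.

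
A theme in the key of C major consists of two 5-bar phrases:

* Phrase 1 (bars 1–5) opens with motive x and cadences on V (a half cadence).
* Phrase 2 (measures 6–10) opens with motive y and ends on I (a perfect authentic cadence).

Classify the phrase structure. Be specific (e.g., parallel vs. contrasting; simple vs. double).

contrasting period

Phrase 1 ends with a half cadence (weaker) and phrase 2 with a perfect authentic cadence (stronger): antecedent + consequent = a period.
The two phrases open with different material (x / y), so the period is contrasting.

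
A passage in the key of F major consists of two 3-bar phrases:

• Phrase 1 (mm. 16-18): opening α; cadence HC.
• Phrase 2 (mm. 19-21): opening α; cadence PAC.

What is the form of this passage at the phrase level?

parallel period

Phrase 1 ends with a half cadence (weaker) and phrase 2 with a perfect authentic cadence (stronger): antecedent + consequent = a period.
The two phrases open with the same material (α / α), so the period is parallel.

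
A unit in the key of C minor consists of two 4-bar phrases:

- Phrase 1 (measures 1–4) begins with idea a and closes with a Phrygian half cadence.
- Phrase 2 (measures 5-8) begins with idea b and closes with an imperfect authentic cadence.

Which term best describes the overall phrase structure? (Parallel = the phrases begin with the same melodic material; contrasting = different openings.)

Phrase 1 ends with a Phrygian half cadence (weaker) and phrase 2 with an imperfect authentic cadence (stronger): antecedent + consequent = a period.
The two phrases open with different material (a / b), so the period is contrasting.

contrasting period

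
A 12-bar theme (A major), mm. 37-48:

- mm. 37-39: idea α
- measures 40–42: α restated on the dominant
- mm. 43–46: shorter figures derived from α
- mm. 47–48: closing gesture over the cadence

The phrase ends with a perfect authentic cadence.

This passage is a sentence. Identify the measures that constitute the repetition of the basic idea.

The presentation of a sentence is the basic idea (measures 37-39) plus its repetition (mm. 40-42); the repetition of the basic idea is therefore bars 40–42.

measures 40–42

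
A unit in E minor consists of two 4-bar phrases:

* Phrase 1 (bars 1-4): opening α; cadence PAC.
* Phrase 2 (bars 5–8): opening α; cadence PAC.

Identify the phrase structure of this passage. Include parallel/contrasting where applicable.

repeated phrase

Both phrases have the same opening (α) and the same cadence (perfect authentic cadence): the second is a restatement, not a consequent, so this is a repeated phrase rather than a period.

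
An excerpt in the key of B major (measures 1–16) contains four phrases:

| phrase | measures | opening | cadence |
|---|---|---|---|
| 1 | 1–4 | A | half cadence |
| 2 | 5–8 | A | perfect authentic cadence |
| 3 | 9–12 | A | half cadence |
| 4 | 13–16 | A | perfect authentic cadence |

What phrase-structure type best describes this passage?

The cadence pattern HC–PAC–HC–PAC is weak–strong twice, and phrases 3–4 restate phrases 1–2: a period heard twice, not a double period (which would end weakly at phrase 2).

repeated period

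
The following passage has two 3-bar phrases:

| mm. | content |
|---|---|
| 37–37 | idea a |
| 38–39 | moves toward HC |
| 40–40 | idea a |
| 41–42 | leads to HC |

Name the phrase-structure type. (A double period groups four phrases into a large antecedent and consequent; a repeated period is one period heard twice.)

Both phrases have the same opening (a) and the same cadence (half cadence): the second is a restatement, not a consequent, so this is a repeated phrase rather than a period.

repeated phrase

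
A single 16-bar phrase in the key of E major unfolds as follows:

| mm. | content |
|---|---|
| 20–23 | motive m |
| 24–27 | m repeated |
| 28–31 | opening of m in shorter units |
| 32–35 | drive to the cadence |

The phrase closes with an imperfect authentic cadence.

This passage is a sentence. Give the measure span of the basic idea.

The presentation of a sentence is the basic idea (bars 20–23) plus its repetition (mm. 24–27); the basic idea is therefore mm. 20–23.

measures 20–23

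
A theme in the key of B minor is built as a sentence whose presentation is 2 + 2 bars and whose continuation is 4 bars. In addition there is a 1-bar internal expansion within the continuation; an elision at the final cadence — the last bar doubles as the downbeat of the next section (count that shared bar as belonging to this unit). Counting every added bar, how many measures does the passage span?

Basic sentence: 2 + 2 + 4 = 8 bars.
8 (basic form) + 1 (internal expansion) = 9.
The elision shares a bar with the next section but does not change this unit's count.

9 measures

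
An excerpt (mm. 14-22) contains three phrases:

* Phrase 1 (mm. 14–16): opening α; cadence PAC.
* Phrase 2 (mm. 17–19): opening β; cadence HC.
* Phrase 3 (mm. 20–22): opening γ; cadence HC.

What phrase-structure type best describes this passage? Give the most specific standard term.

phrase group

The final phrase closes with a half cadence, which is not stronger than the preceding half cadence; the 3 phrases lack an overall antecedent–consequent design and so form a phrase group.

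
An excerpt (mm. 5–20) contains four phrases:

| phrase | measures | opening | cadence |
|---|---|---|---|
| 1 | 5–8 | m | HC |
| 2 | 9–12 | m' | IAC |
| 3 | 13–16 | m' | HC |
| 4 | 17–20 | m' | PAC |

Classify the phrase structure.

Four phrases in two halves: the first half (mm. 5–12) ends with an imperfect authentic cadence, the second (bars 13–20) with a perfect authentic cadence — a large antecedent–consequent pair, i.e. a double period.
Phrase 3 begins with the same material as phrase 1, making it parallel.

parallel double period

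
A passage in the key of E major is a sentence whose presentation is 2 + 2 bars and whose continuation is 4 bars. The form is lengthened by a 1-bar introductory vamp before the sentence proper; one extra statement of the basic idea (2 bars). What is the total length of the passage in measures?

11 measures

Basic sentence: 2 + 2 + 4 = 8 bars.
8 (basic form) + 1 (introduction) + 2 (extra statement) = 11.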